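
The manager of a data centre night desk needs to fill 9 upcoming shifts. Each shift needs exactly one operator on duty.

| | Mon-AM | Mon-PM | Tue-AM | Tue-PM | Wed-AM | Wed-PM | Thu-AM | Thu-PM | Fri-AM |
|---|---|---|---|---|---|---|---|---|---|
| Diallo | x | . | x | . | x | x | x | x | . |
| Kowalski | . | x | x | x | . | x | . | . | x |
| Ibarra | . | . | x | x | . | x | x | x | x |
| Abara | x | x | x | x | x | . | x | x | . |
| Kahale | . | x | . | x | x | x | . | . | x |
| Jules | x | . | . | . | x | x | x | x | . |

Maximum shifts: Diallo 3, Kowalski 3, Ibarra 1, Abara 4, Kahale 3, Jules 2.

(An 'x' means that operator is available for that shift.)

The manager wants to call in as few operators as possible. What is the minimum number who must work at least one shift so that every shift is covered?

3

9 slots to fill and no one can take more than 4, so at least ⌈9/4⌉ = 3 operators are needed.
Diallo, Kowalski, and Abara alone can cover everything: Mon-AM→Diallo, Mon-PM→Kowalski, Tue-AM→Abara, Tue-PM→Kowalski, Wed-AM→Diallo, Wed-PM→Diallo, Thu-AM→Abara, Thu-PM→Abara, Fri-AM→Kowalski.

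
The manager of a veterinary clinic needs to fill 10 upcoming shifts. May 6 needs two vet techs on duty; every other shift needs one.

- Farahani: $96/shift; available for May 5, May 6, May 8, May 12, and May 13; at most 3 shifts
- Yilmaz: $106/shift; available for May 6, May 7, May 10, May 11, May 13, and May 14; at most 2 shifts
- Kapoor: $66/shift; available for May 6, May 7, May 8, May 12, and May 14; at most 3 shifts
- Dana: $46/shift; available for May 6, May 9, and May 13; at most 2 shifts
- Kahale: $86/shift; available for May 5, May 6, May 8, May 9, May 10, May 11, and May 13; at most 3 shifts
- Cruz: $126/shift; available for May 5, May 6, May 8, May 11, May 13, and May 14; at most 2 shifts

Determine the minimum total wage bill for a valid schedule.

Picking the cheapest available vet tech for each shift independently would cost $726, but that ignores the shift limits.
An optimal schedule: May 5→Kahale, May 6→Dana+Farahani, May 7→Kapoor, May 8→Farahani, May 9→Dana, May 10→Kahale, May 11→Kahale, May 12→Kapoor, May 13→Farahani, May 14→Kapoor.
Total: 86 + 46 + 96 + 66 + 96 + 46 + 86 + 86 + 66 + 96 + 66 = $836.

$836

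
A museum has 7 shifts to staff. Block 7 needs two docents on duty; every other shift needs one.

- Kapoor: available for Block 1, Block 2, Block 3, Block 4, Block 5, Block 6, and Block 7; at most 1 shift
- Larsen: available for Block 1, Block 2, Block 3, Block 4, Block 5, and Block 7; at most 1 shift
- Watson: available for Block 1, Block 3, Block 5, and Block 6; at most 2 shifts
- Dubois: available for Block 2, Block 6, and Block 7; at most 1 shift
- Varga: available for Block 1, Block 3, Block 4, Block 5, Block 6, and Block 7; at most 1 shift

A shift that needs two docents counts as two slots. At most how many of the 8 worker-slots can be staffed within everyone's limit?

Total capacity across all docents is 1+1+2+1+1 = 6, and 8 slots are needed, so at most 6 can be filled.
An assignment achieving 6: Block 1→Watson, Block 2→Kapoor, Block 3→Watson, Block 4→Larsen, Block 5→Varga, Block 6→Dubois.
Loads: Kapoor 1/1, Larsen 1/1, Watson 2/2, Dubois 1/1, Varga 1/1.

6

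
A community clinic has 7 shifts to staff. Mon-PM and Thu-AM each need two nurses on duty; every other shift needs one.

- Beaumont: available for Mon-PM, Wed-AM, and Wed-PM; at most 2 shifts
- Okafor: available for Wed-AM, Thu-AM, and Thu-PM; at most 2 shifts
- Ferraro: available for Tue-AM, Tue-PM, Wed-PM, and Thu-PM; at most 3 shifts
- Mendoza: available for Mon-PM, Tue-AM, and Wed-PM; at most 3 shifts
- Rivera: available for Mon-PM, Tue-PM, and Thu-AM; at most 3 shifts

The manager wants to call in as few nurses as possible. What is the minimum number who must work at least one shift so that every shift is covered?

4

9 slots to fill and no one can take more than 3, so at least ⌈9/3⌉ = 3 nurses are needed.
No set of 3 nurses can cover every shift (each such set leaves at least one shift with no one available or exceeds a cap).
Beaumont, Okafor, Ferraro, and Rivera alone can cover everything: Mon-PM→Beaumont+Rivera, Tue-AM→Ferraro, Tue-PM→Ferraro, Wed-AM→Beaumont, Wed-PM→Ferraro, Thu-AM→Okafor+Rivera, Thu-PM→Okafor.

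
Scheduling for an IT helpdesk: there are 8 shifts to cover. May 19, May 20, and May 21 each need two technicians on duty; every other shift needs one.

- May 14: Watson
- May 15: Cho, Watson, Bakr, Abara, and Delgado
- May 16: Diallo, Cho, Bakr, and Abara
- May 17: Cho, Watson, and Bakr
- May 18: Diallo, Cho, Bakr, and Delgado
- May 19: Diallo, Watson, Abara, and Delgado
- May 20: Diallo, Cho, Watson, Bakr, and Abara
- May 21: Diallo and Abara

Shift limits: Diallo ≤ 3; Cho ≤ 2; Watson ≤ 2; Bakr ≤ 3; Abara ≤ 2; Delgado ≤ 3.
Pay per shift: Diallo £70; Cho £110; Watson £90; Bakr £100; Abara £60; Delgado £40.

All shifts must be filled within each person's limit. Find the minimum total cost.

£730

May 14 can only be covered by Watson, so that assignment is forced.
May 21 can only be covered by Diallo and Abara, so that assignment is forced.
Picking the cheapest available technician for each shift independently would cost £680, but that ignores the shift limits.
An optimal schedule: May 14→Watson, May 15→Delgado, May 16→Abara, May 17→Watson, May 18→Delgado, May 19→Delgado+Diallo, May 20→Diallo+Bakr, May 21→Abara+Diallo.
Total: 90 + 40 + 60 + 90 + 40 + 40 + 70 + 70 + 100 + 60 + 70 = £730.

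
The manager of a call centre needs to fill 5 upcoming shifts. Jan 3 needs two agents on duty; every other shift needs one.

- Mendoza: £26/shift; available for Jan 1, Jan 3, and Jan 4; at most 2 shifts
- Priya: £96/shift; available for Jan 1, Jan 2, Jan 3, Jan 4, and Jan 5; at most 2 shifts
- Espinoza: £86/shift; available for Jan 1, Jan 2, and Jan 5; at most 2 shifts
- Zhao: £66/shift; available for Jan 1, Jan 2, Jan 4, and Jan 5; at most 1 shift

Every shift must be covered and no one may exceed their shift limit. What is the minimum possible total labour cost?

Jan 3 can only be covered by Mendoza and Priya, so that assignment is forced.
Picking the cheapest available agent for each shift independently would cost £306, but that ignores the shift limits.
An optimal schedule: Jan 1→Espinoza, Jan 2→Zhao, Jan 3→Mendoza+Priya, Jan 4→Mendoza, Jan 5→Espinoza.
Total: 86 + 66 + 26 + 96 + 26 + 86 = £386.

£386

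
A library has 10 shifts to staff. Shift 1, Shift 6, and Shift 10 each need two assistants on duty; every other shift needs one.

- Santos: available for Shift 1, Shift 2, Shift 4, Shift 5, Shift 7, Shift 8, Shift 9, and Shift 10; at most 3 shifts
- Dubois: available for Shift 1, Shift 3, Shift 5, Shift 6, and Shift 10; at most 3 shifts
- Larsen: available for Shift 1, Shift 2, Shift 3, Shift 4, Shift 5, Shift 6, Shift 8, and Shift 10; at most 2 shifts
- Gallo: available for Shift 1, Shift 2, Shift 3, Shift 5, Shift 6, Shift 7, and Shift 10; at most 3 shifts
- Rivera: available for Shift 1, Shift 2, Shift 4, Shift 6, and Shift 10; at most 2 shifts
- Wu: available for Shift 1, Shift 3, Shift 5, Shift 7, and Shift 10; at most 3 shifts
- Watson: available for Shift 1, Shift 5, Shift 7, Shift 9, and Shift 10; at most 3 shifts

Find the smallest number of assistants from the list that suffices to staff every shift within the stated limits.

13 slots to fill and no one can take more than 3, so at least ⌈13/3⌉ = 5 assistants are needed.
Santos, Dubois, Larsen, Gallo, and Rivera alone can cover everything: Shift 1→Gallo+Rivera, Shift 2→Larsen, Shift 3→Dubois, Shift 4→Larsen, Shift 5→Dubois, Shift 6→Dubois+Gallo, Shift 7→Santos, Shift 8→Santos, Shift 9→Santos, Shift 10→Gallo+Rivera.

5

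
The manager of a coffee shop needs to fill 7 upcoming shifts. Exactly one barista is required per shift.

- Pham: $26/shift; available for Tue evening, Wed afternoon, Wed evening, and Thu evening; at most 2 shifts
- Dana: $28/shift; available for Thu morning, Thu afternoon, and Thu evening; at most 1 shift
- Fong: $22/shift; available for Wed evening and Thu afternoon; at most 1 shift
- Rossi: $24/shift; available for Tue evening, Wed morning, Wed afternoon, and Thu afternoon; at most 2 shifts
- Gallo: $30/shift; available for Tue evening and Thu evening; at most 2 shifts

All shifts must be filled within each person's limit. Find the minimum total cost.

$180

Wed morning can only be covered by Rossi, so that assignment is forced.
Thu morning can only be covered by Dana, so that assignment is forced.
Picking the cheapest available barista for each shift independently would cost $170, but that ignores the shift limits.
An optimal schedule: Tue evening→Rossi, Wed morning→Rossi, Wed afternoon→Pham, Wed evening→Pham, Thu morning→Dana, Thu afternoon→Fong, Thu evening→Gallo.
Total: 24 + 24 + 26 + 26 + 28 + 22 + 30 = $180.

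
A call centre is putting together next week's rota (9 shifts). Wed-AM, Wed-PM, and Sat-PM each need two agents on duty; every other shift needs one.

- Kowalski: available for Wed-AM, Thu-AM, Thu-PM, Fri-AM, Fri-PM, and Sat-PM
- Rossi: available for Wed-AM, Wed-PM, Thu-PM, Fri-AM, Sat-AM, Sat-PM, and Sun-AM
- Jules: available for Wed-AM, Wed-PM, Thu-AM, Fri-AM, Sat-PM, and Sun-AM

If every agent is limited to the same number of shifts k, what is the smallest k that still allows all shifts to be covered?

4

With 3 agents and 12 worker-slots to fill, someone must work at least ⌈12/3⌉ = 4 shifts, so k ≥ 4.
k = 4 works: Wed-AM→Kowalski+Jules, Wed-PM→Rossi+Jules, Thu-AM→Kowalski, Thu-PM→Kowalski, Fri-AM→Jules, Fri-PM→Kowalski, Sat-AM→Rossi, Sat-PM→Rossi+Jules, Sun-AM→Rossi.
Loads: Kowalski 4, Rossi 4, Jules 4 — all ≤ 4.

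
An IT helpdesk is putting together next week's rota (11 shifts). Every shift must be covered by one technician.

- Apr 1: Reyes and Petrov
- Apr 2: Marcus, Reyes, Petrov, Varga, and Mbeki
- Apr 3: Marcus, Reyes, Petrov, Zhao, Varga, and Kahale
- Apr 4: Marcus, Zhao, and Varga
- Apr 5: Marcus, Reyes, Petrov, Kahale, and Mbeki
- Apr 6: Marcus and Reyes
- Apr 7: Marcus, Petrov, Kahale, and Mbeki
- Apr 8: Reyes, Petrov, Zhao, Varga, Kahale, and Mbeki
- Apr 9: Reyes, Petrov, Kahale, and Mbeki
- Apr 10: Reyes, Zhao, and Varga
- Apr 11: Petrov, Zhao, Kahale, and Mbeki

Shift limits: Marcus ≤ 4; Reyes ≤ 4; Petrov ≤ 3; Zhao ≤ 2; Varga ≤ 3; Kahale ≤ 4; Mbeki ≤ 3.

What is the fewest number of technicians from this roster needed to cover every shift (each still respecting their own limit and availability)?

3

11 slots to fill and no one can take more than 4, so at least ⌈11/4⌉ = 3 technicians are needed.
Marcus, Reyes, and Petrov alone can cover everything: Apr 1→Reyes, Apr 2→Marcus, Apr 3→Petrov, Apr 4→Marcus, Apr 5→Petrov, Apr 6→Marcus, Apr 7→Marcus, Apr 8→Reyes, Apr 9→Reyes, Apr 10→Reyes, Apr 11→Petrov.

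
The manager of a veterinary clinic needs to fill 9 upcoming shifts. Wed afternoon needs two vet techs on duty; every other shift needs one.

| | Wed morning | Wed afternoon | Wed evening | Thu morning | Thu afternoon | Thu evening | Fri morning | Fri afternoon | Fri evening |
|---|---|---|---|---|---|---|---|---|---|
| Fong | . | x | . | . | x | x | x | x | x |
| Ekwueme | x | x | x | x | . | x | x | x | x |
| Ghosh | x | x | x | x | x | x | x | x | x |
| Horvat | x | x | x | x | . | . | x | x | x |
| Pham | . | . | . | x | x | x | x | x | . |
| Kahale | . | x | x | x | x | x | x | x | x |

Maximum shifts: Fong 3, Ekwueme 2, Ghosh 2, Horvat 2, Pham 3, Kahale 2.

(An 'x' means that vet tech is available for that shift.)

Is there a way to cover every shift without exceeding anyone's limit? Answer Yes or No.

One valid schedule: Wed morning→Ekwueme, Wed afternoon→Horvat+Kahale, Wed evening→Ekwueme, Thu morning→Ghosh, Thu afternoon→Fong, Thu evening→Fong, Fri morning→Ghosh, Fri afternoon→Horvat, Fri evening→Fong.
Loads: Fong 3/3, Ekwueme 2/2, Ghosh 2/2, Horvat 2/2, Pham 0/3, Kahale 1/2 — all within limits.

Yes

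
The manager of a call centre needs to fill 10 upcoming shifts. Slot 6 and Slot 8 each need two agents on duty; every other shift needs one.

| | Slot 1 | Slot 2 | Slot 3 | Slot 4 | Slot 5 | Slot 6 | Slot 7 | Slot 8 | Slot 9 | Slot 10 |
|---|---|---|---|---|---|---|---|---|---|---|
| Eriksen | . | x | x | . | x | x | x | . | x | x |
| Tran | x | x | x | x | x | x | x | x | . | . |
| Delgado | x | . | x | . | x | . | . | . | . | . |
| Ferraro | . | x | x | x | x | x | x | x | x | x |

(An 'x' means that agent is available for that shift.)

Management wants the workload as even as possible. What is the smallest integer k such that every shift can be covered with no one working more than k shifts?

With 4 agents and 12 worker-slots to fill, someone must work at least ⌈12/4⌉ = 3 shifts, so k ≥ 3.
k = 3 works: Slot 1→Delgado, Slot 2→Eriksen, Slot 3→Delgado, Slot 4→Tran, Slot 5→Delgado, Slot 6→Tran+Ferraro, Slot 7→Ferraro, Slot 8→Tran+Ferraro, Slot 9→Eriksen, Slot 10→Eriksen.
Loads: Eriksen 3, Tran 3, Delgado 3, Ferraro 3 — all ≤ 3.

3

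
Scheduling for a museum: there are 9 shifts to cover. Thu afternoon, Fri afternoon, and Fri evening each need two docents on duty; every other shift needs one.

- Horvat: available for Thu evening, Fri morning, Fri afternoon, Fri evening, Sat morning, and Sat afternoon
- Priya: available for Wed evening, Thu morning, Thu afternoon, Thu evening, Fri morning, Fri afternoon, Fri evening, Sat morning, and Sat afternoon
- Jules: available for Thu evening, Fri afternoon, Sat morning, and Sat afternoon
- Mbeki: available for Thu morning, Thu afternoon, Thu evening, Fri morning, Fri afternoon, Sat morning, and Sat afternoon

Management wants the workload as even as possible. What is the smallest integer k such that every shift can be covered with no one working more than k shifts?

3

With 4 docents and 12 worker-slots to fill, someone must work at least ⌈12/4⌉ = 3 shifts, so k ≥ 3.
k = 3 works: Wed evening→Priya, Thu morning→Mbeki, Thu afternoon→Priya+Mbeki, Thu evening→Horvat, Fri morning→Horvat, Fri afternoon→Jules+Mbeki, Fri evening→Horvat+Priya, Sat morning→Jules, Sat afternoon→Jules.
Loads: Horvat 3, Priya 3, Jules 3, Mbeki 3 — all ≤ 3.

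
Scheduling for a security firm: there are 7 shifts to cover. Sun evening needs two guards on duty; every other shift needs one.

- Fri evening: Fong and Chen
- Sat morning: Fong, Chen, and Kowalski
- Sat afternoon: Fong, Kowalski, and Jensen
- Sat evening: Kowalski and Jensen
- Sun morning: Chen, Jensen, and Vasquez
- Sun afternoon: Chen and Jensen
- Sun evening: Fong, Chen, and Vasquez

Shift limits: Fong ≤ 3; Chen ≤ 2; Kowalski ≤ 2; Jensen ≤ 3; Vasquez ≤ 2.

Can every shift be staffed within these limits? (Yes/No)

Yes

One valid schedule: Fri evening→Fong, Sat morning→Fong, Sat afternoon→Fong, Sat evening→Kowalski, Sun morning→Jensen, Sun afternoon→Chen, Sun evening→Chen+Vasquez.
Loads: Fong 3/3, Chen 2/2, Kowalski 1/2, Jensen 1/3, Vasquez 1/2 — all within limits.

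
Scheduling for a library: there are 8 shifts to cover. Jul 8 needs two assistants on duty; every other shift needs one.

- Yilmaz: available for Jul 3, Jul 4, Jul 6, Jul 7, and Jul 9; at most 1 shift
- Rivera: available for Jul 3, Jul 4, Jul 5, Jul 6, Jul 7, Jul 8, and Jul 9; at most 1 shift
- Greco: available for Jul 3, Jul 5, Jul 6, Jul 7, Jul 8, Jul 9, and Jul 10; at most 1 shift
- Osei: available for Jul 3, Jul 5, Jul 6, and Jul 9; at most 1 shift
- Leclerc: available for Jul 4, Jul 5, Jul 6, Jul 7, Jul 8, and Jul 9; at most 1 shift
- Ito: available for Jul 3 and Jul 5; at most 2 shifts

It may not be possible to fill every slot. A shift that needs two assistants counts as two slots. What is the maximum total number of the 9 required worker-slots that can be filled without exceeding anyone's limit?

7

Total capacity across all assistants is 1+1+1+1+1+2 = 7, and 9 slots are needed, so at most 7 can be filled.
An assignment achieving 7: Jul 3→Ito, Jul 4→Yilmaz, Jul 5→Ito, Jul 6→Osei, Jul 8→Rivera+Leclerc, Jul 10→Greco.
Loads: Yilmaz 1/1, Rivera 1/1, Greco 1/1, Osei 1/1, Leclerc 1/1, Ito 2/2.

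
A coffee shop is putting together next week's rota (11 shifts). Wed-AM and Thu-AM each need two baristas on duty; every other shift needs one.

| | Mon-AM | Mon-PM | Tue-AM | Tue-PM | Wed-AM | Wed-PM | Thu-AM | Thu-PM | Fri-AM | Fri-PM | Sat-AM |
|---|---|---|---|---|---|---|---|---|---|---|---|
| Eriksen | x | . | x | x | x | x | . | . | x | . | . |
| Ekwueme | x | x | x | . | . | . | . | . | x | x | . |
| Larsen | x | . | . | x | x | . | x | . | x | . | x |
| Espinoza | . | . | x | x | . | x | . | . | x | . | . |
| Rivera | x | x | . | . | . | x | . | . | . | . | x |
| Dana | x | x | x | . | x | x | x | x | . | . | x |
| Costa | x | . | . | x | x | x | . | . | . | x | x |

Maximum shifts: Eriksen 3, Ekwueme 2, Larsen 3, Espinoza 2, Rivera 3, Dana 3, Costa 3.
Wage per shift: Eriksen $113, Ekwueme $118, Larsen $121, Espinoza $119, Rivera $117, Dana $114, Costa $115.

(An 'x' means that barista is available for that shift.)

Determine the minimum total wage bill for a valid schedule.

Thu-AM can only be covered by Larsen and Dana, so that assignment is forced.
Thu-PM can only be covered by Dana, so that assignment is forced.
Picking the cheapest available barista for each shift independently would cost $1484, but that ignores the shift limits.
An optimal schedule: Mon-AM→Rivera, Mon-PM→Dana, Tue-AM→Eriksen, Tue-PM→Costa, Wed-AM→Eriksen+Costa, Wed-PM→Rivera, Thu-AM→Dana+Larsen, Thu-PM→Dana, Fri-AM→Eriksen, Fri-PM→Costa, Sat-AM→Rivera.
Total: 117 + 114 + 113 + 115 + 113 + 115 + 117 + 114 + 121 + 114 + 113 + 115 + 117 = $1498.

$1498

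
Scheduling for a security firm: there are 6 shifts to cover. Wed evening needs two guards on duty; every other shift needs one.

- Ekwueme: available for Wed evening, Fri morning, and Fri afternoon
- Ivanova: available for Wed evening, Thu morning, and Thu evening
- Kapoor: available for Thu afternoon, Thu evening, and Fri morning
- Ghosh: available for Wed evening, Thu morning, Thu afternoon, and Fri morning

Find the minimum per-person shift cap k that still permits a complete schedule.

With 4 guards and 7 worker-slots to fill, someone must work at least ⌈7/4⌉ = 2 shifts, so k ≥ 2.
k = 2 works: Wed evening→Ekwueme+Ghosh, Thu morning→Ivanova, Thu afternoon→Kapoor, Thu evening→Ivanova, Fri morning→Kapoor, Fri afternoon→Ekwueme.
Loads: Ekwueme 2, Ivanova 2, Kapoor 2, Ghosh 1 — all ≤ 2.

2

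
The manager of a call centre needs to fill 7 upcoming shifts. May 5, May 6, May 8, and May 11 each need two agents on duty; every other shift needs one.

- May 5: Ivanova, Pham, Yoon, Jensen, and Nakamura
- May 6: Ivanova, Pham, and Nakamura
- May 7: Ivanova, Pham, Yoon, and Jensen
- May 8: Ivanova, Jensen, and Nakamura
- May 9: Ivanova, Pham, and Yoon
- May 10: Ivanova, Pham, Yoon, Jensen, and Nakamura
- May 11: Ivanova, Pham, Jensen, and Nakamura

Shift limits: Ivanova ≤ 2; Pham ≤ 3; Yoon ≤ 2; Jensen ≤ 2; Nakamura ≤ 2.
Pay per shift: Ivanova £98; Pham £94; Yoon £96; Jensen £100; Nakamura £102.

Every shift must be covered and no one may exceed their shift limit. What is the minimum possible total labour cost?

£1074

Picking the cheapest available agent for each shift independently would cost £1054, but that ignores the shift limits.
An optimal schedule: May 5→Yoon+Nakamura, May 6→Ivanova+Pham, May 7→Pham, May 8→Ivanova+Jensen, May 9→Pham, May 10→Yoon, May 11→Jensen+Nakamura.
Total: 96 + 102 + 98 + 94 + 94 + 98 + 100 + 94 + 96 + 100 + 102 = £1074.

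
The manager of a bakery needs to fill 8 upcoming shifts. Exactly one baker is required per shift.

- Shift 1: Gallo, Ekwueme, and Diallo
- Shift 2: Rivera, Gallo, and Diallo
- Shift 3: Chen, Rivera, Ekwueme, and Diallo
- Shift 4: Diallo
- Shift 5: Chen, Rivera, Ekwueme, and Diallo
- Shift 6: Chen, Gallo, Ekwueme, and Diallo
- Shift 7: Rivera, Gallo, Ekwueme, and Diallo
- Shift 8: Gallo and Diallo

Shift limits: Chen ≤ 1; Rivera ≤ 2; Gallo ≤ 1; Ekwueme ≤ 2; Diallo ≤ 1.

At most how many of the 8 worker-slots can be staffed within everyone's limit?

7

Total capacity across all bakers is 1+2+1+2+1 = 7, and 8 slots are needed, so at most 7 can be filled.
An assignment achieving 7: Shift 1→Ekwueme, Shift 2→Rivera, Shift 3→Chen, Shift 4→Diallo, Shift 5→Rivera, Shift 6→Ekwueme, Shift 8→Gallo.
Loads: Chen 1/1, Rivera 2/2, Gallo 1/1, Ekwueme 2/2, Diallo 1/1.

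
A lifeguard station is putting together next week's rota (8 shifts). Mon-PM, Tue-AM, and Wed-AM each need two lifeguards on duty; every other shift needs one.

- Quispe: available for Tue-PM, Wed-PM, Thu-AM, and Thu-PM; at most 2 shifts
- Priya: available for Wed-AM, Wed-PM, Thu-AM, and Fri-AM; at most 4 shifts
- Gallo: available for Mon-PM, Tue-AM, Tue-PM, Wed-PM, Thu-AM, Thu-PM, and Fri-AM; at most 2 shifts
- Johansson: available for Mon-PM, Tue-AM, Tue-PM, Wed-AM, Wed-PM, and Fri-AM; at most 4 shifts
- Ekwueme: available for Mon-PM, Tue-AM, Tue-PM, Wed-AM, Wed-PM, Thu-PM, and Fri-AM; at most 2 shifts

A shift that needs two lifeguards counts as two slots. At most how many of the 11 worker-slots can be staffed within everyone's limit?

Total capacity across all lifeguards is 2+4+2+4+2 = 14, and 11 slots are needed, so at most 11 can be filled.
An assignment achieving 11: Mon-PM→Gallo+Johansson, Tue-AM→Gallo+Johansson, Tue-PM→Johansson, Wed-AM→Priya+Johansson, Wed-PM→Priya, Thu-AM→Quispe, Thu-PM→Quispe, Fri-AM→Priya.
Loads: Quispe 2/2, Priya 3/4, Gallo 2/2, Johansson 4/4, Ekwueme 0/2.

11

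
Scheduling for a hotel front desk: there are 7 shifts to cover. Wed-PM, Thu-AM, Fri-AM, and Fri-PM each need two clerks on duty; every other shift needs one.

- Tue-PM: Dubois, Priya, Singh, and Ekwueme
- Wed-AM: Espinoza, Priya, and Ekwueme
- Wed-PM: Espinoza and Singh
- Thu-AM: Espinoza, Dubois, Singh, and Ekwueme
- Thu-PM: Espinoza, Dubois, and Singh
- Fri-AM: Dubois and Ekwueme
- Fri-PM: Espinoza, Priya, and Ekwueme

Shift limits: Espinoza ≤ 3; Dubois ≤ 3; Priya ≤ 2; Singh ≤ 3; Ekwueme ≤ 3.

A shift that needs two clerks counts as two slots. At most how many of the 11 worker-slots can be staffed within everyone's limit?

11

Total capacity across all clerks is 3+3+2+3+3 = 14, and 11 slots are needed, so at most 11 can be filled.
An assignment achieving 11: Tue-PM→Dubois, Wed-AM→Espinoza, Wed-PM→Espinoza+Singh, Thu-AM→Dubois+Singh, Thu-PM→Espinoza, Fri-AM→Dubois+Ekwueme, Fri-PM→Priya+Ekwueme.
Loads: Espinoza 3/3, Dubois 3/3, Priya 1/2, Singh 2/3, Ekwueme 2/3.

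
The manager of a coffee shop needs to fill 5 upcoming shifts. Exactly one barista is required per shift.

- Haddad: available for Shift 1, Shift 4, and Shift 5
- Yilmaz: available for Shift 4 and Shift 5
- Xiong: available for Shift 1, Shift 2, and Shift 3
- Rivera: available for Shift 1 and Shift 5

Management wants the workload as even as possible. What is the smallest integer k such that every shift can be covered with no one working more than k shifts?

With 4 baristas and 5 worker-slots to fill, someone must work at least ⌈5/4⌉ = 2 shifts, so k ≥ 2.
k = 2 works: Shift 1→Haddad, Shift 2→Xiong, Shift 3→Xiong, Shift 4→Haddad, Shift 5→Yilmaz.
Loads: Haddad 2, Yilmaz 1, Xiong 2, Rivera 0 — all ≤ 2.

2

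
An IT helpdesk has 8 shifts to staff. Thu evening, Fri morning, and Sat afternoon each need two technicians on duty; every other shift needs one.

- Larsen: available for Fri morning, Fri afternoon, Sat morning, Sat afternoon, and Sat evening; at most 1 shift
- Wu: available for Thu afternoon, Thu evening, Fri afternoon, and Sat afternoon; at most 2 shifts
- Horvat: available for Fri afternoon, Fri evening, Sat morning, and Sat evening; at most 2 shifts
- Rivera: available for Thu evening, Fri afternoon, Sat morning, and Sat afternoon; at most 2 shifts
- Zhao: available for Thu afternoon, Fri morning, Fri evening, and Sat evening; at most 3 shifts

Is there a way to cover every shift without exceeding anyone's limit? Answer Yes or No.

Total capacity is 1+2+2+2+3 = 10 but 11 worker-slots are needed — infeasible.

No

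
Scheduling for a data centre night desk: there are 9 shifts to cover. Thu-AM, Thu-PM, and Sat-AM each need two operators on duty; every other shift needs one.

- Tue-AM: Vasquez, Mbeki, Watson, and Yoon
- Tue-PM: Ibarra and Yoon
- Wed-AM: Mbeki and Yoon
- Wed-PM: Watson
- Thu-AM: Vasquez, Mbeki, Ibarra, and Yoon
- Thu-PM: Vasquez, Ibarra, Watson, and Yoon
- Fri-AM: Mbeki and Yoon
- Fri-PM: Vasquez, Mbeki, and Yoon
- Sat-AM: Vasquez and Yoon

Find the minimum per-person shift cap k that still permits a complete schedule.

With 5 operators and 12 worker-slots to fill, someone must work at least ⌈12/5⌉ = 3 shifts, so k ≥ 3.
k = 3 works: Tue-AM→Vasquez, Tue-PM→Ibarra, Wed-AM→Mbeki, Wed-PM→Watson, Thu-AM→Mbeki+Ibarra, Thu-PM→Ibarra+Watson, Fri-AM→Mbeki, Fri-PM→Vasquez, Sat-AM→Vasquez+Yoon.
Loads: Vasquez 3, Mbeki 3, Ibarra 3, Watson 2, Yoon 1 — all ≤ 3.

3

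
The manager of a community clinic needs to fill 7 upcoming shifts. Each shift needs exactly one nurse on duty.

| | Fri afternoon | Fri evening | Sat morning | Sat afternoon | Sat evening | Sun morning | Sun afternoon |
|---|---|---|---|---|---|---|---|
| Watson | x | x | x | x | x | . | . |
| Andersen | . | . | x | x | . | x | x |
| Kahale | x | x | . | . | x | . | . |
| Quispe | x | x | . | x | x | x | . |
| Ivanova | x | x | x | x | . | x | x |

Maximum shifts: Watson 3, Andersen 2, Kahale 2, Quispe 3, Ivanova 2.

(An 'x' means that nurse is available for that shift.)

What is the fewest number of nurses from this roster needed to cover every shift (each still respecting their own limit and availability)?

3

7 slots to fill and no one can take more than 3, so at least ⌈7/3⌉ = 3 nurses are needed.
Watson, Andersen, and Kahale alone can cover everything: Fri afternoon→Watson, Fri evening→Kahale, Sat morning→Watson, Sat afternoon→Watson, Sat evening→Kahale, Sun morning→Andersen, Sun afternoon→Andersen.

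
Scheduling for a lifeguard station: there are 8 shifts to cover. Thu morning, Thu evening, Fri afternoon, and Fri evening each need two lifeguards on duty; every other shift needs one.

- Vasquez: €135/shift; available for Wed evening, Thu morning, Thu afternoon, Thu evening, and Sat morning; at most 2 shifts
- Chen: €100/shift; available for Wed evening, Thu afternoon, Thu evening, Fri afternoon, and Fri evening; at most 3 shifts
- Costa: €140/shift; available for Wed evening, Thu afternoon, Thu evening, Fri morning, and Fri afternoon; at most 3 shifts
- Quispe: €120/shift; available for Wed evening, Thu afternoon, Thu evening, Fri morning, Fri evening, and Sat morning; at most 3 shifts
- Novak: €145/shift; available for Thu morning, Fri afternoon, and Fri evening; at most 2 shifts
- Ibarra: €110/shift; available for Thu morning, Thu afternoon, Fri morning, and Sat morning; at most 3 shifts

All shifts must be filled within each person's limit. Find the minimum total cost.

Picking the cheapest available lifeguard for each shift independently would cost €1345, but that ignores the shift limits.
An optimal schedule: Wed evening→Chen, Thu morning→Ibarra+Vasquez, Thu afternoon→Quispe, Thu evening→Quispe+Vasquez, Fri morning→Ibarra, Fri afternoon→Chen+Costa, Fri evening→Chen+Quispe, Sat morning→Ibarra.
Total: 100 + 110 + 135 + 120 + 120 + 135 + 110 + 100 + 140 + 100 + 120 + 110 = €1400.

€1400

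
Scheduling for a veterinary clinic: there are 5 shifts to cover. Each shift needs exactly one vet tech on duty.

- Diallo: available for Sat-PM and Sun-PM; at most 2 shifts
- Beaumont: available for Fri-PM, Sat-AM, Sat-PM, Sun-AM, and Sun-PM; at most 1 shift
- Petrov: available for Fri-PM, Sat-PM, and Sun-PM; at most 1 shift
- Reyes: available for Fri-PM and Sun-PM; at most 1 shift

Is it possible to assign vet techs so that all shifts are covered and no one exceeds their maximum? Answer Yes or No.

No

Total capacity is 5 and 5 slots are needed, so capacity alone doesn't rule it out.
Shifts {Sat-AM, Sun-AM} need 2 worker-slots in total, but the vet techs available for any of those shifts (Beaumont) can supply at most 1 among them. So no valid schedule exists.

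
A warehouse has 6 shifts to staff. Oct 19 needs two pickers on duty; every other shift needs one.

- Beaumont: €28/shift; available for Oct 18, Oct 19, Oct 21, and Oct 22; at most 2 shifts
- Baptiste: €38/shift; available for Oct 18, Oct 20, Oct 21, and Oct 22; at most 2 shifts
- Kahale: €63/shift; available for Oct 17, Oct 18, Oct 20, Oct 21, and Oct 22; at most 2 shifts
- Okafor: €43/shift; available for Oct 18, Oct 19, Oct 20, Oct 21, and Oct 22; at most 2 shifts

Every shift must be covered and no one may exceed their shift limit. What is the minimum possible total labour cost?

Oct 17 can only be covered by Kahale, so that assignment is forced.
Oct 19 can only be covered by Beaumont and Okafor, so that assignment is forced.
Picking the cheapest available picker for each shift independently would cost €256, but that ignores the shift limits.
An optimal schedule: Oct 17→Kahale, Oct 18→Beaumont, Oct 19→Beaumont+Okafor, Oct 20→Baptiste, Oct 21→Baptiste, Oct 22→Okafor.
Total: 63 + 28 + 28 + 43 + 38 + 38 + 43 = €281.

€281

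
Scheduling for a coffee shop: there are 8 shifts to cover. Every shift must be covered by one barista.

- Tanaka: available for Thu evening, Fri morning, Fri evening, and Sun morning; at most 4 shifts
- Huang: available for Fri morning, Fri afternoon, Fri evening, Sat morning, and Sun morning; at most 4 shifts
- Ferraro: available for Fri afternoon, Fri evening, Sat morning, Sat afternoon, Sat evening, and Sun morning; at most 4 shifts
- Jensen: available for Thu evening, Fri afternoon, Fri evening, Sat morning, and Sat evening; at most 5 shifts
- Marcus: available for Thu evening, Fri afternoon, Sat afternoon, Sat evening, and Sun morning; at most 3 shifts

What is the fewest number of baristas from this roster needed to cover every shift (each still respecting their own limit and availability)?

2

8 slots to fill and no one can take more than 5, so at least ⌈8/5⌉ = 2 baristas are needed.
Tanaka and Ferraro alone can cover everything: Thu evening→Tanaka, Fri morning→Tanaka, Fri afternoon→Ferraro, Fri evening→Tanaka, Sat morning→Ferraro, Sat afternoon→Ferraro, Sat evening→Ferraro, Sun morning→Tanaka.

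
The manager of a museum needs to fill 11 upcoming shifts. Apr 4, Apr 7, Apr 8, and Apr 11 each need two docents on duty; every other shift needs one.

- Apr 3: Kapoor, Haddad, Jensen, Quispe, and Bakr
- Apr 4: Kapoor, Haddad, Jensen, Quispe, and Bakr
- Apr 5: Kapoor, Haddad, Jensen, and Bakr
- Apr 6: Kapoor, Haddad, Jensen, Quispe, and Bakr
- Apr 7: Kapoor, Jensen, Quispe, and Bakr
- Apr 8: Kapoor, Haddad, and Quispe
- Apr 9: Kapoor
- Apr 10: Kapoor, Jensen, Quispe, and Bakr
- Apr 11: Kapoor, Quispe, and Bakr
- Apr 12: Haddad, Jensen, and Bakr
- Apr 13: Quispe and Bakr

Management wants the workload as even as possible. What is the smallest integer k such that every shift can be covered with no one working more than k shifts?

With 5 docents and 15 worker-slots to fill, someone must work at least ⌈15/5⌉ = 3 shifts, so k ≥ 3.
k = 3 works: Apr 3→Jensen, Apr 4→Quispe+Bakr, Apr 5→Haddad, Apr 6→Bakr, Apr 7→Jensen+Bakr, Apr 8→Kapoor+Haddad, Apr 9→Kapoor, Apr 10→Jensen, Apr 11→Kapoor+Quispe, Apr 12→Haddad, Apr 13→Quispe.
Loads: Kapoor 3, Haddad 3, Jensen 3, Quispe 3, Bakr 3 — all ≤ 3.

3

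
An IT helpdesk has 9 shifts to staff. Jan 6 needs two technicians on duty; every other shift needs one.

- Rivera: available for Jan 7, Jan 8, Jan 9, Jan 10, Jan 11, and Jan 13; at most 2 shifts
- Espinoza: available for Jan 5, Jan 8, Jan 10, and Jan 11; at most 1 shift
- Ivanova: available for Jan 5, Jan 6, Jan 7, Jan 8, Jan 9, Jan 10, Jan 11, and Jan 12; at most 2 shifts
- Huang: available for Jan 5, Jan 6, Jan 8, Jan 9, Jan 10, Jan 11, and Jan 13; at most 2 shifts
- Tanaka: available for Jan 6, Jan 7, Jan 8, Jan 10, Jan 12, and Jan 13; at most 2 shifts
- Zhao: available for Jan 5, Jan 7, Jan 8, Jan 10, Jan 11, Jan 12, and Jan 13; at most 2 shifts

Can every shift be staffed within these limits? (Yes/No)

Yes

One valid schedule: Jan 5→Espinoza, Jan 6→Ivanova+Huang, Jan 7→Rivera, Jan 8→Tanaka, Jan 9→Rivera, Jan 10→Tanaka, Jan 11→Zhao, Jan 12→Ivanova, Jan 13→Huang.
Loads: Rivera 2/2, Espinoza 1/1, Ivanova 2/2, Huang 2/2, Tanaka 2/2, Zhao 1/2 — all within limits.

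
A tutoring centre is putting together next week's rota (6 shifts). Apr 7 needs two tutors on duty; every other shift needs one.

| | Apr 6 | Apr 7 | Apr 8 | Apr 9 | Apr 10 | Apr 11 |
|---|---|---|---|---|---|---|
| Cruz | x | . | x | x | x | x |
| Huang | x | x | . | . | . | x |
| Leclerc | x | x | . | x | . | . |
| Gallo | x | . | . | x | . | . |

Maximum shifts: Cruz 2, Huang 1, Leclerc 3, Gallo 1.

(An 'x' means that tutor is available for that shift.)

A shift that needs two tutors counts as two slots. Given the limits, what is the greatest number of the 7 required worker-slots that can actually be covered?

6

Total capacity across all tutors is 2+1+3+1 = 7, and 7 slots are needed, so at most 7 can be filled.
Shifts {Apr 7, Apr 8, Apr 10, Apr 11} need 5 slots but only Cruz, Huang, and Leclerc are available for them, supplying at most 4 — so at least 1 slot must go unfilled.
An assignment achieving 6: Apr 6→Leclerc, Apr 7→Huang+Leclerc, Apr 8→Cruz, Apr 9→Leclerc, Apr 10→Cruz.
Loads: Cruz 2/2, Huang 1/1, Leclerc 3/3, Gallo 0/1.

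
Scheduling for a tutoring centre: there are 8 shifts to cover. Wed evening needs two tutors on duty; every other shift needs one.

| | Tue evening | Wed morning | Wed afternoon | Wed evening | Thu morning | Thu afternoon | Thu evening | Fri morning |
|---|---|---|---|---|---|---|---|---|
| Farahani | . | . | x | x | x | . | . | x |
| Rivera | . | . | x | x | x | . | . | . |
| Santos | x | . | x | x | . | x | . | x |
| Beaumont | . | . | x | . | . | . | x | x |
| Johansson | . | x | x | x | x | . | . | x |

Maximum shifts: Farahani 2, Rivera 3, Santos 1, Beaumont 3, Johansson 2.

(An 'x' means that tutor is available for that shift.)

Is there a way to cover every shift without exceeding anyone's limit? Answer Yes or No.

No

Total capacity is 11 and 9 slots are needed, so capacity alone doesn't rule it out.
Shifts {Tue evening, Thu afternoon} need 2 worker-slots in total, but the tutors available for any of those shifts (Santos) can supply at most 1 among them. So no valid schedule exists.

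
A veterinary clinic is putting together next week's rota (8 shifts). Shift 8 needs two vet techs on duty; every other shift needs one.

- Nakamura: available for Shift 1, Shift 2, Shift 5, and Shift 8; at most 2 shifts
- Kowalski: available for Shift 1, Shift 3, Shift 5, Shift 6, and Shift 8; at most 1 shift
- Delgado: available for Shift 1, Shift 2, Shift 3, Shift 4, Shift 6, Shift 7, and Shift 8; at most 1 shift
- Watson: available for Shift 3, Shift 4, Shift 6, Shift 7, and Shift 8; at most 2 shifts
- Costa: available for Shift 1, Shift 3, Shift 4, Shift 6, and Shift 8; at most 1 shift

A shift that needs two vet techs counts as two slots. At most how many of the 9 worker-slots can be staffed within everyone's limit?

Total capacity across all vet techs is 2+1+1+2+1 = 7, and 9 slots are needed, so at most 7 can be filled.
An assignment achieving 7: Shift 1→Kowalski, Shift 2→Nakamura, Shift 3→Watson, Shift 4→Watson, Shift 5→Nakamura, Shift 6→Costa, Shift 7→Delgado.
Loads: Nakamura 2/2, Kowalski 1/1, Delgado 1/1, Watson 2/2, Costa 1/1.

7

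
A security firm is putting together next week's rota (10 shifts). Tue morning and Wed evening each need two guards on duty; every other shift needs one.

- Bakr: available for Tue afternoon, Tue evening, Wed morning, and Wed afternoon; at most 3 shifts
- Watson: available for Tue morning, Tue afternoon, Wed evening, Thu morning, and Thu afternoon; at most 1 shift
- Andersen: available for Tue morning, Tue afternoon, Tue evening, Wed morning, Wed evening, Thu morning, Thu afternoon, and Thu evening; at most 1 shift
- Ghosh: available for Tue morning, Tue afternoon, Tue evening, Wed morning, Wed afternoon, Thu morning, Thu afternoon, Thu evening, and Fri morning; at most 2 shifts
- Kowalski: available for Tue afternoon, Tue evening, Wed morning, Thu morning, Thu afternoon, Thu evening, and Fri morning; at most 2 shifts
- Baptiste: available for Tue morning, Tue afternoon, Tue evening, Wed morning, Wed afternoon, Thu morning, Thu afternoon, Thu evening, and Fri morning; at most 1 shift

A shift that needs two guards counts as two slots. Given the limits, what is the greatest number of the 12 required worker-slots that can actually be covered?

Total capacity across all guards is 3+1+1+2+2+1 = 10, and 12 slots are needed, so at most 10 can be filled.
An assignment achieving 10: Tue morning→Ghosh+Baptiste, Tue evening→Bakr, Wed morning→Bakr, Wed afternoon→Bakr, Wed evening→Watson+Andersen, Thu morning→Kowalski, Thu evening→Kowalski, Fri morning→Ghosh.
Loads: Bakr 3/3, Watson 1/1, Andersen 1/1, Ghosh 2/2, Kowalski 2/2, Baptiste 1/1.

10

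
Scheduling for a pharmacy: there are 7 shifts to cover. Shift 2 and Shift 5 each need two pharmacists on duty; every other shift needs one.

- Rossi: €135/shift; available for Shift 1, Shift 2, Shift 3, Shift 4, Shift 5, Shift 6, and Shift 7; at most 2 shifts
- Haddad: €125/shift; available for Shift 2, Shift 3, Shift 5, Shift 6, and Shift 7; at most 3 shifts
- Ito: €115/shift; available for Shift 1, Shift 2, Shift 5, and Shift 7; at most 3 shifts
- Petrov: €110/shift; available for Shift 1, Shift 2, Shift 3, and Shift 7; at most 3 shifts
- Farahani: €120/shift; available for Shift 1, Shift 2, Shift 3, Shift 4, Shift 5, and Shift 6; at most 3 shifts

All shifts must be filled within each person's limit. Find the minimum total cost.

Picking the cheapest available pharmacist for each shift independently would cost €1030, but that ignores the shift limits.
An optimal schedule: Shift 1→Petrov, Shift 2→Petrov+Ito, Shift 3→Petrov, Shift 4→Farahani, Shift 5→Ito+Farahani, Shift 6→Farahani, Shift 7→Ito.
Total: 110 + 110 + 115 + 110 + 120 + 115 + 120 + 120 + 115 = €1035.

€1035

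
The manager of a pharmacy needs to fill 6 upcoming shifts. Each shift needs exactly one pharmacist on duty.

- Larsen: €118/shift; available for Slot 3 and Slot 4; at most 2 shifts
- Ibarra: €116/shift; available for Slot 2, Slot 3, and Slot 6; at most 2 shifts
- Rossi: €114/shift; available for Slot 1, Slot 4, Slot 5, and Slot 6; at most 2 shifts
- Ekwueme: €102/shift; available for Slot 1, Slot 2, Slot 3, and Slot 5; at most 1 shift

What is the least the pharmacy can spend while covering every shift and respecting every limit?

Picking the cheapest available pharmacist for each shift independently would cost €636, but that ignores the shift limits.
An optimal schedule: Slot 1→Ekwueme, Slot 2→Ibarra, Slot 3→Larsen, Slot 4→Rossi, Slot 5→Rossi, Slot 6→Ibarra.
Total: 102 + 116 + 118 + 114 + 114 + 116 = €680.

€680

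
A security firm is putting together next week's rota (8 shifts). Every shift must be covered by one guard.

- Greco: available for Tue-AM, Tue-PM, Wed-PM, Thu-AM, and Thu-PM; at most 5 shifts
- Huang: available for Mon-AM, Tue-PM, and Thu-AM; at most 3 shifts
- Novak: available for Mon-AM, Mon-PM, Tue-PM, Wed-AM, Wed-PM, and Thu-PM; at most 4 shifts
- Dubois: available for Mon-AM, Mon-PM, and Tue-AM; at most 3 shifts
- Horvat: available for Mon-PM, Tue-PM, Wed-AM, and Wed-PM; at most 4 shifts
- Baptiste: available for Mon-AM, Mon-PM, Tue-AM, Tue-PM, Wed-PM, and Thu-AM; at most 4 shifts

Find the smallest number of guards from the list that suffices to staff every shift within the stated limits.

2

8 slots to fill and no one can take more than 5, so at least ⌈8/5⌉ = 2 guards are needed.
Greco and Novak alone can cover everything: Mon-AM→Novak, Mon-PM→Novak, Tue-AM→Greco, Tue-PM→Greco, Wed-AM→Novak, Wed-PM→Greco, Thu-AM→Greco, Thu-PM→Greco.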